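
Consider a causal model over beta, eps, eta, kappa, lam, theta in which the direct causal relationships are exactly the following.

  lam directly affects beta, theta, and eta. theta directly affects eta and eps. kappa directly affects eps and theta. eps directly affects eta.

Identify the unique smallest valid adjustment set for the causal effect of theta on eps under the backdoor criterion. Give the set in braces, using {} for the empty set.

{kappa}

Variables eligible for adjustment (non-descendants of theta, excluding theta and eps): {beta, kappa, lam}.
Backdoor paths from theta to eps:
  P1: theta <- lam -> eta <- eps
  P2: theta <- kappa -> eps
The empty set is not sufficient: P2 (theta <- kappa -> eps) has no collider blocking it and no conditioned non-collider, so it is open.
Try {kappa}:
  P1: blocked at collider eta (neither it nor any descendant is in the conditioning set).
  P2: blocked at fork node kappa ∈ conditioning set.
{kappa} contains no descendant of theta and blocks every backdoor path.
No other singleton works — e.g. {lam} leaves P2 open — so {kappa} is the unique smallest valid adjustment set.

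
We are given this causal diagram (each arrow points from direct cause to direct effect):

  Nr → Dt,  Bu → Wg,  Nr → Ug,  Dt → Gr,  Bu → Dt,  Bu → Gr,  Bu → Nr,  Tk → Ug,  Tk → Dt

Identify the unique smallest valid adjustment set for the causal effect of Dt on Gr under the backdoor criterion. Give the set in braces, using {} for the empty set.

Variables eligible for adjustment (non-descendants of Dt, excluding Dt and Gr): {Bu, Nr, Tk, Ug, Wg}.
Backdoor paths from Dt to Gr:
  P1: Dt <- Bu -> Gr
  P2: Dt <- Tk -> Ug <- Nr <- Bu -> Gr
  P3: Dt <- Nr <- Bu -> Gr
The empty set is not sufficient: P1 (Dt <- Bu -> Gr) has no collider blocking it and no conditioned non-collider, so it is open.
Try {Bu}:
  P1: blocked at fork node Bu ∈ conditioning set.
  P2: blocked at collider Ug (neither it nor any descendant is in the conditioning set).
  P3: blocked at fork node Bu ∈ conditioning set.
{Bu} contains no descendant of Dt and blocks every backdoor path.
No other singleton works — e.g. {Wg} leaves P1 open — so {Bu} is the unique smallest valid adjustment set.

{Bu}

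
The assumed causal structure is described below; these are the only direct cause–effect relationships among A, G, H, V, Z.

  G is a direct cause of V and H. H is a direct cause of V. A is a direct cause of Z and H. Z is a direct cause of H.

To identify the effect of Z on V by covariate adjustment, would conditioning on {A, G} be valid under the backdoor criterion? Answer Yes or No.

Backdoor paths from Z to V (paths whose first edge points into Z):
  P1: Z <- A -> H <- G -> V
  P2: Z <- A -> H -> V
Condition 1 (no descendant of Z in the set): holds — descendants of Z are {H, V}; none are in {A, G}.
Condition 2 (every backdoor path blocked by {A, G}):
  P1: blocked at fork node A ∈ conditioning set.
  P2: blocked at fork node A ∈ conditioning set.
{A, G} satisfies the backdoor criterion.

Yes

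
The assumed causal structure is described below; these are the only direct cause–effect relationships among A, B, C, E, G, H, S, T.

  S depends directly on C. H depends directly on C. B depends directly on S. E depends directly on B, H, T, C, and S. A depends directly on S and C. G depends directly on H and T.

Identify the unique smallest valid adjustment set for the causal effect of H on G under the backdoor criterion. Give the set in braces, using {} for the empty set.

{}

Variables eligible for adjustment (non-descendants of H, excluding H and G): {A, B, C, S, T}.
Backdoor paths from H to G:
  P1: H <- C -> S -> B -> E <- T -> G
  P2: H <- C -> S -> E <- T -> G
  P3: H <- C -> E <- T -> G
  P4: H <- C -> A <- S -> B -> E <- T -> G
  P5: H <- C -> A <- S -> E <- T -> G
Each backdoor path contains an unconditioned collider, so every path is already blocked with the empty conditioning set:
  P1: blocked at collider E (neither it nor any descendant is in the conditioning set).
  P2: blocked at collider E (neither it nor any descendant is in the conditioning set).
  P3: blocked at collider E (neither it nor any descendant is in the conditioning set).
  P4: blocked at collider A (neither it nor any descendant is in the conditioning set).
  P5: blocked at collider A (neither it nor any descendant is in the conditioning set).
The empty set is therefore the unique smallest valid set.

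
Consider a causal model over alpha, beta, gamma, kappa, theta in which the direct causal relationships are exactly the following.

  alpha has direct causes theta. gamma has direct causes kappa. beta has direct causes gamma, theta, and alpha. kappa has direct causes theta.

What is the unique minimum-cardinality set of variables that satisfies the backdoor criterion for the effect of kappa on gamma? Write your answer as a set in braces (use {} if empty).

Variables eligible for adjustment (non-descendants of kappa, excluding kappa and gamma): {alpha, theta}.
Backdoor paths from kappa to gamma:
  P1: kappa <- theta -> alpha -> beta <- gamma
  P2: kappa <- theta -> beta <- gamma
Each backdoor path contains an unconditioned collider, so every path is already blocked with the empty conditioning set:
  P1: blocked at collider beta (neither it nor any descendant is in the conditioning set).
  P2: blocked at collider beta (neither it nor any descendant is in the conditioning set).
The empty set is therefore the unique smallest valid set.

{}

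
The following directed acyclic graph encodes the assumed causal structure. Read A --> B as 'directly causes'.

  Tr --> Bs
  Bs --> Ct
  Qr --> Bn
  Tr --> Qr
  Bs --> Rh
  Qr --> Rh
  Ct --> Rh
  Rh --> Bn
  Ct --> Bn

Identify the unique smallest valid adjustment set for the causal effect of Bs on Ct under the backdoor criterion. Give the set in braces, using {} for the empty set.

Variables eligible for adjustment (non-descendants of Bs, excluding Bs and Ct): {Qr, Tr}.
Backdoor paths from Bs to Ct:
  P1: Bs <- Tr -> Qr -> Rh <- Ct
  P2: Bs <- Tr -> Qr -> Rh -> Bn <- Ct
  P3: Bs <- Tr -> Qr -> Bn <- Ct
  P4: Bs <- Tr -> Qr -> Bn <- Rh <- Ct
Each backdoor path contains an unconditioned collider, so every path is already blocked with the empty conditioning set:
  P1: blocked at collider Rh (neither it nor any descendant is in the conditioning set).
  P2: blocked at collider Bn (neither it nor any descendant is in the conditioning set).
  P3: blocked at collider Bn (neither it nor any descendant is in the conditioning set).
  P4: blocked at collider Bn (neither it nor any descendant is in the conditioning set).
The empty set is therefore the unique smallest valid set.

{}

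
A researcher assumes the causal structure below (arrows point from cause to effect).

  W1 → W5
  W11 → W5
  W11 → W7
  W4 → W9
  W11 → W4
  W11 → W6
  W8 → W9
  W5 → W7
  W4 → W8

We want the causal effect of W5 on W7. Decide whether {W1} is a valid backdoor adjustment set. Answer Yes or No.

No

Backdoor paths from W5 to W7 (paths whose first edge points into W5):
  P1: W5 <- W11 -> W7
Condition 1 (no descendant of W5 in the set): holds — descendants of W5 are {W7}; none are in {W1}.
Condition 2 (every backdoor path blocked by {W1}):
  P1: open — no interior node is in the conditioning set.
{W1} does not satisfy the backdoor criterion.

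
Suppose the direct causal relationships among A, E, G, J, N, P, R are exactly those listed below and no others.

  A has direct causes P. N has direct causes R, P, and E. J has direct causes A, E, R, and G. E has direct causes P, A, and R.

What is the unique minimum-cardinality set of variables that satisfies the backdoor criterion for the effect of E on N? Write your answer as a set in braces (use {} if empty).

Variables eligible for adjustment (non-descendants of E, excluding E and N): {A, G, P, R}.
Backdoor paths from E to N:
  P1: E <- P -> A -> J <- R -> N
  P2: E <- P -> N
  P3: E <- R -> N
  P4: E <- R -> J <- A <- P -> N
  P5: E <- A <- P -> N
  P6: E <- A -> J <- R -> N
The empty set is not sufficient: P2 (E <- P -> N) has no collider blocking it and no conditioned non-collider, so it is open.
Try {P, R}:
  P1: blocked at fork node P ∈ conditioning set.
  P2: blocked at fork node P ∈ conditioning set.
  P3: blocked at fork node R ∈ conditioning set.
  P4: blocked at fork node R ∈ conditioning set.
  P5: blocked at fork node P ∈ conditioning set.
  P6: blocked at collider J (neither it nor any descendant is in the conditioning set).
{P, R} contains no descendant of E and blocks every backdoor path.
Every element of {P, R} is needed (dropping P leaves P2 open; dropping R leaves P3 open), so no proper subset is valid.
Among all size-2 subsets of the eligible variables, only {P, R} blocks every backdoor path, so it is the unique smallest valid adjustment set.

{P, R}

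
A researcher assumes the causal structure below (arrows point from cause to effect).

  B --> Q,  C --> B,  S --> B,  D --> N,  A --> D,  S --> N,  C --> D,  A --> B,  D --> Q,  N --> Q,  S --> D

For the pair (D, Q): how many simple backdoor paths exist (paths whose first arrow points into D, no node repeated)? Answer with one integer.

A backdoor path from D to Q is any simple undirected path whose first edge points into D (i.e. leaves D via a parent).
Parents of D: {A, C, S}.
Enumerating:
  P1: D <- S -> B -> Q
  P2: D <- S -> N -> Q
  P3: D <- C -> B <- S -> N -> Q
  P4: D <- C -> B -> Q
  P5: D <- A -> B <- S -> N -> Q
  P6: D <- A -> B -> Q
That exhausts the simple backdoor paths. Count: 6.

6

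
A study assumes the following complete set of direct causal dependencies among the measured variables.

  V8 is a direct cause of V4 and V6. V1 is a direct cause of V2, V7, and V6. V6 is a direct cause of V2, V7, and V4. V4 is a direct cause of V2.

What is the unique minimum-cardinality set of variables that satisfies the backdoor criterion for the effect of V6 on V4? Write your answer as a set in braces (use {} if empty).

{V8}

Variables eligible for adjustment (non-descendants of V6, excluding V6 and V4): {V1, V8}.
Backdoor paths from V6 to V4:
  P1: V6 <- V1 -> V2 <- V4
  P2: V6 <- V8 -> V4
The empty set is not sufficient: P2 (V6 <- V8 -> V4) has no collider blocking it and no conditioned non-collider, so it is open.
Try {V8}:
  P1: blocked at collider V2 (neither it nor any descendant is in the conditioning set).
  P2: blocked at fork node V8 ∈ conditioning set.
{V8} contains no descendant of V6 and blocks every backdoor path.
No other singleton works — e.g. {V1} leaves P2 open — so {V8} is the unique smallest valid adjustment set.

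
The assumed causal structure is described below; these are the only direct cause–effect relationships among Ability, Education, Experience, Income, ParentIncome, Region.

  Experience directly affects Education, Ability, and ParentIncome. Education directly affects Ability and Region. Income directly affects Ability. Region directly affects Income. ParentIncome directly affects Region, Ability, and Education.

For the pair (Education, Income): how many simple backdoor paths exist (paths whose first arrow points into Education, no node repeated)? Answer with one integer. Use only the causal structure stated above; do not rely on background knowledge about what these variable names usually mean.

7

A backdoor path from Education to Income is any simple undirected path whose first edge points into Education (i.e. leaves Education via a parent).
Parents of Education: {Experience, ParentIncome}.
Enumerating:
  P1: Education <- Experience -> ParentIncome -> Region -> Income
  P2: Education <- Experience -> ParentIncome -> Ability <- Income
  P3: Education <- Experience -> Ability <- ParentIncome -> Region -> Income
  P4: Education <- Experience -> Ability <- Income
  P5: Education <- ParentIncome <- Experience -> Ability <- Income
  P6: Education <- ParentIncome -> Region -> Income
  P7: Education <- ParentIncome -> Ability <- Income
That exhausts the simple backdoor paths. Count: 7.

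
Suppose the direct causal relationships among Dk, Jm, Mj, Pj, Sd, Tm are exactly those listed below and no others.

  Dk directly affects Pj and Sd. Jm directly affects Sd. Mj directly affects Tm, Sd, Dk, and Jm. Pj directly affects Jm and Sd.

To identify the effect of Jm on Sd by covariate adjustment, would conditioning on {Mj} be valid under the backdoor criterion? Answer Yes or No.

No

Backdoor paths from Jm to Sd (paths whose first edge points into Jm):
  P1: Jm <- Mj -> Dk -> Pj -> Sd
  P2: Jm <- Mj -> Dk -> Sd
  P3: Jm <- Mj -> Sd
  P4: Jm <- Pj <- Dk <- Mj -> Sd
  P5: Jm <- Pj <- Dk -> Sd
  P6: Jm <- Pj -> Sd
Condition 1 (no descendant of Jm in the set): holds — descendants of Jm are {Sd}; none are in {Mj}.
Condition 2 (every backdoor path blocked by {Mj}):
  P1: blocked at fork node Mj ∈ conditioning set.
  P2: blocked at fork node Mj ∈ conditioning set.
  P3: blocked at fork node Mj ∈ conditioning set.
  P4: blocked at fork node Mj ∈ conditioning set.
  P5: open — no interior node is in the conditioning set.
  P6: open — no interior node is in the conditioning set.
{Mj} does not satisfy the backdoor criterion.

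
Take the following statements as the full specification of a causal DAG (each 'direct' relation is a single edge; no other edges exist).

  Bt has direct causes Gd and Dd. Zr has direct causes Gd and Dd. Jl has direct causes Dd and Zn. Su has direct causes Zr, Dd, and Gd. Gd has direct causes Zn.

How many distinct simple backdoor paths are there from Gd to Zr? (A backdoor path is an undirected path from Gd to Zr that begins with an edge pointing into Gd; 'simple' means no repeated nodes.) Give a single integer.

A backdoor path from Gd to Zr is any simple undirected path whose first edge points into Gd (i.e. leaves Gd via a parent).
Parents of Gd: {Zn}.
Enumerating:
  P1: Gd <- Zn -> Jl <- Dd -> Zr
  P2: Gd <- Zn -> Jl <- Dd -> Su <- Zr
That exhausts the simple backdoor paths. Count: 2.

2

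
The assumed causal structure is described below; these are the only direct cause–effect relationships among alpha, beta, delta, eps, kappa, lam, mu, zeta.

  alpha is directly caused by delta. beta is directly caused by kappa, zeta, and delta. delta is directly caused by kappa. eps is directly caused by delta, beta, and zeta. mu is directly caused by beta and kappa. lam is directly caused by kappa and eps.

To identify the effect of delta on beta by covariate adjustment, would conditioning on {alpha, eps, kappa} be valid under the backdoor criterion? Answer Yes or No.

Backdoor paths from delta to beta (paths whose first edge points into delta):
  P1: delta <- kappa -> beta
  P2: delta <- kappa -> mu <- beta
  P3: delta <- kappa -> lam <- eps <- zeta -> beta
  P4: delta <- kappa -> lam <- eps <- beta
Condition 1 (no descendant of delta in the set): FAILS — alpha and eps are descendants of delta.
Condition 2 (every backdoor path blocked by {alpha, eps, kappa}):
  P1: blocked at fork node kappa ∈ conditioning set.
  P2: blocked at fork node kappa ∈ conditioning set.
  P3: blocked at fork node kappa ∈ conditioning set.
  P4: blocked at fork node kappa ∈ conditioning set.
{alpha, eps, kappa} does not satisfy the backdoor criterion.

No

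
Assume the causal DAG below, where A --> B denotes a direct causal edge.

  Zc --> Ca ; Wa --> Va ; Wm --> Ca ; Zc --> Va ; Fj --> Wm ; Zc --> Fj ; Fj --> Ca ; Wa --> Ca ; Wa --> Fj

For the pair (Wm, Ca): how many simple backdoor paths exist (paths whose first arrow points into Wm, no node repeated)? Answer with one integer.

A backdoor path from Wm to Ca is any simple undirected path whose first edge points into Wm (i.e. leaves Wm via a parent).
Parents of Wm: {Fj}.
Enumerating:
  P1: Wm <- Fj <- Wa -> Ca
  P2: Wm <- Fj <- Wa -> Va <- Zc -> Ca
  P3: Wm <- Fj <- Zc -> Ca
  P4: Wm <- Fj <- Zc -> Va <- Wa -> Ca
  P5: Wm <- Fj -> Ca
That exhausts the simple backdoor paths. Count: 5.

5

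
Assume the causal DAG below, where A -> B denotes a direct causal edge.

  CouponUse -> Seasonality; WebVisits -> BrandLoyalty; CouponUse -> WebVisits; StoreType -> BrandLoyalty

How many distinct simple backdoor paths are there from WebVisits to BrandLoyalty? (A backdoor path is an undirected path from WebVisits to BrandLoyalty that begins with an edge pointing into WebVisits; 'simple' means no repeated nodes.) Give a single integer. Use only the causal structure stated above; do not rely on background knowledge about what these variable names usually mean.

A backdoor path from WebVisits to BrandLoyalty is any simple undirected path whose first edge points into WebVisits (i.e. leaves WebVisits via a parent).
Parents of WebVisits: {CouponUse}.
No simple path from any parent of WebVisits reaches BrandLoyalty without revisiting WebVisits, so there are no backdoor paths.

0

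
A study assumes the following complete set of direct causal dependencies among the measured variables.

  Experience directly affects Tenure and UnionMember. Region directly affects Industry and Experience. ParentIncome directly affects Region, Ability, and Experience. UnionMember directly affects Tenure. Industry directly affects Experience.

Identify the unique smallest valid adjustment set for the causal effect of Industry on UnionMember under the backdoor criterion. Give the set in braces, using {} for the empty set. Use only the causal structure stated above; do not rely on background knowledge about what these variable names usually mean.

{Region}

Variables eligible for adjustment (non-descendants of Industry, excluding Industry and UnionMember): {Ability, ParentIncome, Region}.
Backdoor paths from Industry to UnionMember:
  P1: Industry <- Region <- ParentIncome -> Experience -> UnionMember
  P2: Industry <- Region <- ParentIncome -> Experience -> Tenure <- UnionMember
  P3: Industry <- Region -> Experience -> UnionMember
  P4: Industry <- Region -> Experience -> Tenure <- UnionMember
The empty set is not sufficient: P1 (Industry <- Region <- ParentIncome -> Experience -> UnionMember) has no collider blocking it and no conditioned non-collider, so it is open.
Try {Region}:
  P1: blocked at chain node Region ∈ conditioning set.
  P2: blocked at chain node Region ∈ conditioning set.
  P3: blocked at fork node Region ∈ conditioning set.
  P4: blocked at fork node Region ∈ conditioning set.
{Region} contains no descendant of Industry and blocks every backdoor path.
No other singleton works — e.g. {ParentIncome} leaves P3 open — so {Region} is the unique smallest valid adjustment set.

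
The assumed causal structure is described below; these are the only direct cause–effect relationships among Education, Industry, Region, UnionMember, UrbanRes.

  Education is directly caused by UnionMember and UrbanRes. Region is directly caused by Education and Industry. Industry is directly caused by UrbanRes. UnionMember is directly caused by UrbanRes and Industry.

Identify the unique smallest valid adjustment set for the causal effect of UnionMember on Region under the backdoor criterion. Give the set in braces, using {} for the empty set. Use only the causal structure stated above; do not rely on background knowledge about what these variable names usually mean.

{Industry, UrbanRes}

Variables eligible for adjustment (non-descendants of UnionMember, excluding UnionMember and Region): {Industry, UrbanRes}.
Backdoor paths from UnionMember to Region:
  P1: UnionMember <- UrbanRes -> Industry -> Region
  P2: UnionMember <- UrbanRes -> Education -> Region
  P3: UnionMember <- Industry <- UrbanRes -> Education -> Region
  P4: UnionMember <- Industry -> Region
The empty set is not sufficient: P1 (UnionMember <- UrbanRes -> Industry -> Region) has no collider blocking it and no conditioned non-collider, so it is open.
Try {Industry, UrbanRes}:
  P1: blocked at fork node UrbanRes ∈ conditioning set.
  P2: blocked at fork node UrbanRes ∈ conditioning set.
  P3: blocked at chain node Industry ∈ conditioning set.
  P4: blocked at fork node Industry ∈ conditioning set.
{Industry, UrbanRes} contains no descendant of UnionMember and blocks every backdoor path.
Every element of {Industry, UrbanRes} is needed (dropping Industry leaves P4 open; dropping UrbanRes leaves P2 open), so no proper subset is valid.
Among all size-2 subsets of the eligible variables, only {Industry, UrbanRes} blocks every backdoor path, so it is the unique smallest valid adjustment set.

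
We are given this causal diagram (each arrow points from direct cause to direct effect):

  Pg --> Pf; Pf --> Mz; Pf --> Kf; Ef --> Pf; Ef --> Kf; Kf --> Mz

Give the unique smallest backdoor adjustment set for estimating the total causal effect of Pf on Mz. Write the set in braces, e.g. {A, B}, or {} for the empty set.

Variables eligible for adjustment (non-descendants of Pf, excluding Pf and Mz): {Ef, Pg}.
Backdoor paths from Pf to Mz:
  P1: Pf <- Ef -> Kf -> Mz
The empty set is not sufficient: P1 (Pf <- Ef -> Kf -> Mz) has no collider blocking it and no conditioned non-collider, so it is open.
Try {Ef}:
  P1: blocked at fork node Ef ∈ conditioning set.
{Ef} contains no descendant of Pf and blocks every backdoor path.
No other singleton works — e.g. {Pg} leaves P1 open — so {Ef} is the unique smallest valid adjustment set.

{Ef}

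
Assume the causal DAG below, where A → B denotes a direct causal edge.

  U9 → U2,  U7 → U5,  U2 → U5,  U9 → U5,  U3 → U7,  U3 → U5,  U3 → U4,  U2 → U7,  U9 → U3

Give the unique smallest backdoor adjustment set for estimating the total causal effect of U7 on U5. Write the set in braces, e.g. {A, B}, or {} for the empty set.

{U2, U3}

Variables eligible for adjustment (non-descendants of U7, excluding U7 and U5): {U2, U3, U4, U9}.
Backdoor paths from U7 to U5:
  P1: U7 <- U2 <- U9 -> U3 -> U5
  P2: U7 <- U2 <- U9 -> U5
  P3: U7 <- U2 -> U5
  P4: U7 <- U3 <- U9 -> U2 -> U5
  P5: U7 <- U3 <- U9 -> U5
  P6: U7 <- U3 -> U5
The empty set is not sufficient: P1 (U7 <- U2 <- U9 -> U3 -> U5) has no collider blocking it and no conditioned non-collider, so it is open.
Try {U2, U3}:
  P1: blocked at chain node U2 ∈ conditioning set.
  P2: blocked at chain node U2 ∈ conditioning set.
  P3: blocked at fork node U2 ∈ conditioning set.
  P4: blocked at chain node U3 ∈ conditioning set.
  P5: blocked at chain node U3 ∈ conditioning set.
  P6: blocked at fork node U3 ∈ conditioning set.
{U2, U3} contains no descendant of U7 and blocks every backdoor path.
Every element of {U2, U3} is needed (dropping U2 leaves P2 open; dropping U3 leaves P5 open), so no proper subset is valid.
Among all size-2 subsets of the eligible variables, only {U2, U3} blocks every backdoor path, so it is the unique smallest valid adjustment set.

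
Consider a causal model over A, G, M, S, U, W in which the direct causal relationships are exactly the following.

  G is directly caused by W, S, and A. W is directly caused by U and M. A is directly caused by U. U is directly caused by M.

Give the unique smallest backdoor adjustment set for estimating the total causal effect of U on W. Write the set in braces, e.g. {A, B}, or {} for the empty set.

Variables eligible for adjustment (non-descendants of U, excluding U and W): {M, S}.
Backdoor paths from U to W:
  P1: U <- M -> W
The empty set is not sufficient: P1 (U <- M -> W) has no collider blocking it and no conditioned non-collider, so it is open.
Try {M}:
  P1: blocked at fork node M ∈ conditioning set.
{M} contains no descendant of U and blocks every backdoor path.
No other singleton works — e.g. {S} leaves P1 open — so {M} is the unique smallest valid adjustment set.

{M}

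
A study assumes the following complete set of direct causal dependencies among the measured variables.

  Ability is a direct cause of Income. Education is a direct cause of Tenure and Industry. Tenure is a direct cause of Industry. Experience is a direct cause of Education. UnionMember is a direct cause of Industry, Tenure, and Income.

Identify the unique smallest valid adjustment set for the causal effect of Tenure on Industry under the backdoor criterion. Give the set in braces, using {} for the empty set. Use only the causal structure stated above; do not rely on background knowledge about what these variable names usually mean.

Variables eligible for adjustment (non-descendants of Tenure, excluding Tenure and Industry): {Ability, Education, Experience, Income, UnionMember}.
Backdoor paths from Tenure to Industry:
  P1: Tenure <- UnionMember -> Industry
  P2: Tenure <- Education -> Industry
The empty set is not sufficient: P1 (Tenure <- UnionMember -> Industry) has no collider blocking it and no conditioned non-collider, so it is open.
Try {Education, UnionMember}:
  P1: blocked at fork node UnionMember ∈ conditioning set.
  P2: blocked at fork node Education ∈ conditioning set.
{Education, UnionMember} contains no descendant of Tenure and blocks every backdoor path.
Every element of {Education, UnionMember} is needed (dropping Education leaves P2 open; dropping UnionMember leaves P1 open), so no proper subset is valid.
Among all size-2 subsets of the eligible variables, only {Education, UnionMember} blocks every backdoor path, so it is the unique smallest valid adjustment set.

{Education, UnionMember}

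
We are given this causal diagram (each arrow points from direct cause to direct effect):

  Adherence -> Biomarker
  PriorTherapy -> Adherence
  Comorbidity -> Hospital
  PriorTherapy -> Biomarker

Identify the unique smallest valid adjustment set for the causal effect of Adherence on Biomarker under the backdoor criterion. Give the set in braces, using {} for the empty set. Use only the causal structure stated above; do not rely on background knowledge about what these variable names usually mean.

Variables eligible for adjustment (non-descendants of Adherence, excluding Adherence and Biomarker): {Comorbidity, Hospital, PriorTherapy}.
Backdoor paths from Adherence to Biomarker:
  P1: Adherence <- PriorTherapy -> Biomarker
The empty set is not sufficient: P1 (Adherence <- PriorTherapy -> Biomarker) has no collider blocking it and no conditioned non-collider, so it is open.
Try {PriorTherapy}:
  P1: blocked at fork node PriorTherapy ∈ conditioning set.
{PriorTherapy} contains no descendant of Adherence and blocks every backdoor path.
No other singleton works — e.g. {Comorbidity} leaves P1 open — so {PriorTherapy} is the unique smallest valid adjustment set.

{PriorTherapy}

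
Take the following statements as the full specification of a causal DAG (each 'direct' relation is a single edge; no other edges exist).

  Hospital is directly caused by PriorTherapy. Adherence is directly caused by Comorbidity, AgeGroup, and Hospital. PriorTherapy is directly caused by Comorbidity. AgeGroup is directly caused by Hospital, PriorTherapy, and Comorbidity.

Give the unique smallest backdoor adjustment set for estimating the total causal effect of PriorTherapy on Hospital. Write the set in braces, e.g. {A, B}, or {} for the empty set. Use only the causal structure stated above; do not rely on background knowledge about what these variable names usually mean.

{}

Variables eligible for adjustment (non-descendants of PriorTherapy, excluding PriorTherapy and Hospital): {Comorbidity}.
Backdoor paths from PriorTherapy to Hospital:
  P1: PriorTherapy <- Comorbidity -> AgeGroup <- Hospital
  P2: PriorTherapy <- Comorbidity -> AgeGroup -> Adherence <- Hospital
  P3: PriorTherapy <- Comorbidity -> Adherence <- Hospital
  P4: PriorTherapy <- Comorbidity -> Adherence <- AgeGroup <- Hospital
Each backdoor path contains an unconditioned collider, so every path is already blocked with the empty conditioning set:
  P1: blocked at collider AgeGroup (neither it nor any descendant is in the conditioning set).
  P2: blocked at collider Adherence (neither it nor any descendant is in the conditioning set).
  P3: blocked at collider Adherence (neither it nor any descendant is in the conditioning set).
  P4: blocked at collider Adherence (neither it nor any descendant is in the conditioning set).
The empty set is therefore the unique smallest valid set.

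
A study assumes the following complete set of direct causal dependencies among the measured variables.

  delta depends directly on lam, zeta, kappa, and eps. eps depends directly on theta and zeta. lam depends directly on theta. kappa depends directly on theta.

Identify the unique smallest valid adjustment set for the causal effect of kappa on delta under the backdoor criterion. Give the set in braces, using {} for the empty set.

{theta}

Variables eligible for adjustment (non-descendants of kappa, excluding kappa and delta): {eps, lam, theta, zeta}.
Backdoor paths from kappa to delta:
  P1: kappa <- theta -> eps <- zeta -> delta
  P2: kappa <- theta -> eps -> delta
  P3: kappa <- theta -> lam -> delta
The empty set is not sufficient: P2 (kappa <- theta -> eps -> delta) has no collider blocking it and no conditioned non-collider, so it is open.
Try {theta}:
  P1: blocked at fork node theta ∈ conditioning set.
  P2: blocked at fork node theta ∈ conditioning set.
  P3: blocked at fork node theta ∈ conditioning set.
{theta} contains no descendant of kappa and blocks every backdoor path.
No other singleton works — e.g. {zeta} leaves P2 open — so {theta} is the unique smallest valid adjustment set.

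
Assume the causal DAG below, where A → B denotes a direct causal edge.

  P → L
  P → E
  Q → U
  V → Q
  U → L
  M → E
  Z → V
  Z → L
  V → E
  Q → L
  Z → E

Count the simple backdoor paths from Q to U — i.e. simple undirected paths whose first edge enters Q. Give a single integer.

4

A backdoor path from Q to U is any simple undirected path whose first edge points into Q (i.e. leaves Q via a parent).
Parents of Q: {V}.
Enumerating:
  P1: Q <- V <- Z -> L <- U
  P2: Q <- V <- Z -> E <- P -> L <- U
  P3: Q <- V -> E <- Z -> L <- U
  P4: Q <- V -> E <- P -> L <- U
That exhausts the simple backdoor paths. Count: 4.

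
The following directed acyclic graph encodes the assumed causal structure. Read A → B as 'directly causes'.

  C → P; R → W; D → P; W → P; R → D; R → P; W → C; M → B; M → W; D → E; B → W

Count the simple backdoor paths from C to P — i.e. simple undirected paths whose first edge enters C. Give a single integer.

3

A backdoor path from C to P is any simple undirected path whose first edge points into C (i.e. leaves C via a parent).
Parents of C: {W}.
Enumerating:
  P1: C <- W <- R -> D -> P
  P2: C <- W <- R -> P
  P3: C <- W -> P
That exhausts the simple backdoor paths. Count: 3.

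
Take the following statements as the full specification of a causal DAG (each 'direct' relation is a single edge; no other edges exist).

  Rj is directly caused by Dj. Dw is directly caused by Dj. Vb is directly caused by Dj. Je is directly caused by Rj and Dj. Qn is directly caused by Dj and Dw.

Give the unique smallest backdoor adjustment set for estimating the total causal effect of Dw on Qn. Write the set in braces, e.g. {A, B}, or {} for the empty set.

Variables eligible for adjustment (non-descendants of Dw, excluding Dw and Qn): {Dj, Je, Rj, Vb}.
Backdoor paths from Dw to Qn:
  P1: Dw <- Dj -> Qn
The empty set is not sufficient: P1 (Dw <- Dj -> Qn) has no collider blocking it and no conditioned non-collider, so it is open.
Try {Dj}:
  P1: blocked at fork node Dj ∈ conditioning set.
{Dj} contains no descendant of Dw and blocks every backdoor path.
No other singleton works — e.g. {Rj} leaves P1 open — so {Dj} is the unique smallest valid adjustment set.

{Dj}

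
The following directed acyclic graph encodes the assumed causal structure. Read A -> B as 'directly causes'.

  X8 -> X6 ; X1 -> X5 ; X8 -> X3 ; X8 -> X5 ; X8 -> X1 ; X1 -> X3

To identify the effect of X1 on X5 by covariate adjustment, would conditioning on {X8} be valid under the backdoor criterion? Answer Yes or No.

Yes

Backdoor paths from X1 to X5 (paths whose first edge points into X1):
  P1: X1 <- X8 -> X5
Condition 1 (no descendant of X1 in the set): holds — descendants of X1 are {X3, X5}; none are in {X8}.
Condition 2 (every backdoor path blocked by {X8}):
  P1: blocked at fork node X8 ∈ conditioning set.
{X8} satisfies the backdoor criterion.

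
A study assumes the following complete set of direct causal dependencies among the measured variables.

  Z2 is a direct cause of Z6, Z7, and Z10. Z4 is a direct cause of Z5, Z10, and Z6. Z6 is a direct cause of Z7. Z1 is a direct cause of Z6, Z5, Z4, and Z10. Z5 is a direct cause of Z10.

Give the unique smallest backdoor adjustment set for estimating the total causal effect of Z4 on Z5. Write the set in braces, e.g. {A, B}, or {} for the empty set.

Variables eligible for adjustment (non-descendants of Z4, excluding Z4 and Z5): {Z1, Z2}.
Backdoor paths from Z4 to Z5:
  P1: Z4 <- Z1 -> Z5
  P2: Z4 <- Z1 -> Z6 <- Z2 -> Z10 <- Z5
  P3: Z4 <- Z1 -> Z6 -> Z7 <- Z2 -> Z10 <- Z5
  P4: Z4 <- Z1 -> Z10 <- Z5
The empty set is not sufficient: P1 (Z4 <- Z1 -> Z5) has no collider blocking it and no conditioned non-collider, so it is open.
Try {Z1}:
  P1: blocked at fork node Z1 ∈ conditioning set.
  P2: blocked at fork node Z1 ∈ conditioning set.
  P3: blocked at fork node Z1 ∈ conditioning set.
  P4: blocked at fork node Z1 ∈ conditioning set.
{Z1} contains no descendant of Z4 and blocks every backdoor path.
No other singleton works — e.g. {Z2} leaves P1 open — so {Z1} is the unique smallest valid adjustment set.

{Z1}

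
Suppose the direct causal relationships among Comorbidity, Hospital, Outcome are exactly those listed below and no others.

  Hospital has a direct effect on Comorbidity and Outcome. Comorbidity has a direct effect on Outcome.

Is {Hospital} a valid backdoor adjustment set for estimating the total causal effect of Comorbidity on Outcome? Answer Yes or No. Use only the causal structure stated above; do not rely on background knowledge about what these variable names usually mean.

Yes

Backdoor paths from Comorbidity to Outcome (paths whose first edge points into Comorbidity):
  P1: Comorbidity <- Hospital -> Outcome
Condition 1 (no descendant of Comorbidity in the set): holds — descendants of Comorbidity are {Outcome}; none are in {Hospital}.
Condition 2 (every backdoor path blocked by {Hospital}):
  P1: blocked at fork node Hospital ∈ conditioning set.
{Hospital} satisfies the backdoor criterion.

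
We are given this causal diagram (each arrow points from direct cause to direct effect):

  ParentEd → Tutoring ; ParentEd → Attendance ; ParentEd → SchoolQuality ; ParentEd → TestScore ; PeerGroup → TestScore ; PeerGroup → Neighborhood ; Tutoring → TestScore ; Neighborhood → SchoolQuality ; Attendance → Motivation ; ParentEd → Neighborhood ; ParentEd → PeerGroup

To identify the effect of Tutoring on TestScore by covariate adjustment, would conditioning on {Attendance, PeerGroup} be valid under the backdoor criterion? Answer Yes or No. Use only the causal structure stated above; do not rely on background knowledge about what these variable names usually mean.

Backdoor paths from Tutoring to TestScore (paths whose first edge points into Tutoring):
  P1: Tutoring <- ParentEd -> PeerGroup -> TestScore
  P2: Tutoring <- ParentEd -> TestScore
  P3: Tutoring <- ParentEd -> Neighborhood <- PeerGroup -> TestScore
  P4: Tutoring <- ParentEd -> SchoolQuality <- Neighborhood <- PeerGroup -> TestScore
Condition 1 (no descendant of Tutoring in the set): holds — descendants of Tutoring are {TestScore}; none are in {Attendance, PeerGroup}.
Condition 2 (every backdoor path blocked by {Attendance, PeerGroup}):
  P1: blocked at chain node PeerGroup ∈ conditioning set.
  P2: open — no interior node is in the conditioning set.
  P3: blocked at collider Neighborhood (neither it nor any descendant is in the conditioning set).
  P4: blocked at collider SchoolQuality (neither it nor any descendant is in the conditioning set).
{Attendance, PeerGroup} does not satisfy the backdoor criterion.

No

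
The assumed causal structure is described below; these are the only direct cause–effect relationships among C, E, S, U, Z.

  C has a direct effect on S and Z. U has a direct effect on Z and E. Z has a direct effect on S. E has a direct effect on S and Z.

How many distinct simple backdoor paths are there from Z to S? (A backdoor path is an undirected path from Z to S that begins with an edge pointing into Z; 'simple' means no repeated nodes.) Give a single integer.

A backdoor path from Z to S is any simple undirected path whose first edge points into Z (i.e. leaves Z via a parent).
Parents of Z: {C, E, U}.
Enumerating:
  P1: Z <- U -> E -> S
  P2: Z <- E -> S
  P3: Z <- C -> S
That exhausts the simple backdoor paths. Count: 3.

3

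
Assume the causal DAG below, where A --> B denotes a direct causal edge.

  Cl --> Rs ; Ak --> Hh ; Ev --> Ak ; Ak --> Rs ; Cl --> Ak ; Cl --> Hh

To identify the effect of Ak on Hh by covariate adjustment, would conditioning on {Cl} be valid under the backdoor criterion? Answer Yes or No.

Yes

Backdoor paths from Ak to Hh (paths whose first edge points into Ak):
  P1: Ak <- Cl -> Hh
Condition 1 (no descendant of Ak in the set): holds — descendants of Ak are {Hh, Rs}; none are in {Cl}.
Condition 2 (every backdoor path blocked by {Cl}):
  P1: blocked at fork node Cl ∈ conditioning set.
{Cl} satisfies the backdoor criterion.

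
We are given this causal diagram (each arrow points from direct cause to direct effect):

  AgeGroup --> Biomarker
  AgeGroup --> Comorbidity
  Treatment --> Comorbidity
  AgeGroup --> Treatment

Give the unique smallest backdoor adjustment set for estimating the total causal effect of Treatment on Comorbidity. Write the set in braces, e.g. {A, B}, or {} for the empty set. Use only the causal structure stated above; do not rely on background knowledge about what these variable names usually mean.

Variables eligible for adjustment (non-descendants of Treatment, excluding Treatment and Comorbidity): {AgeGroup, Biomarker}.
Backdoor paths from Treatment to Comorbidity:
  P1: Treatment <- AgeGroup -> Comorbidity
The empty set is not sufficient: P1 (Treatment <- AgeGroup -> Comorbidity) has no collider blocking it and no conditioned non-collider, so it is open.
Try {AgeGroup}:
  P1: blocked at fork node AgeGroup ∈ conditioning set.
{AgeGroup} contains no descendant of Treatment and blocks every backdoor path.
No other singleton works — e.g. {Biomarker} leaves P1 open — so {AgeGroup} is the unique smallest valid adjustment set.

{AgeGroup}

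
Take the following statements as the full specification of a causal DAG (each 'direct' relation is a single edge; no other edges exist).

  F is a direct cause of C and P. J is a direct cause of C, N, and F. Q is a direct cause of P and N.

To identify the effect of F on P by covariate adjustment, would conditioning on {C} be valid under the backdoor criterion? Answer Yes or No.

No

Backdoor paths from F to P (paths whose first edge points into F):
  P1: F <- J -> N <- Q -> P
Condition 1 (no descendant of F in the set): FAILS — C is a descendant of F.
Condition 2 (every backdoor path blocked by {C}):
  P1: blocked at collider N (neither it nor any descendant is in the conditioning set).
{C} does not satisfy the backdoor criterion.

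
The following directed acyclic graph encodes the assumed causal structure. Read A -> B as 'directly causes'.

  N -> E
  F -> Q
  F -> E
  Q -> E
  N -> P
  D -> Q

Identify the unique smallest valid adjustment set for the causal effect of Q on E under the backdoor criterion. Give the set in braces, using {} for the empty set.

{F}

Variables eligible for adjustment (non-descendants of Q, excluding Q and E): {D, F, N, P}.
Backdoor paths from Q to E:
  P1: Q <- F -> E
The empty set is not sufficient: P1 (Q <- F -> E) has no collider blocking it and no conditioned non-collider, so it is open.
Try {F}:
  P1: blocked at fork node F ∈ conditioning set.
{F} contains no descendant of Q and blocks every backdoor path.
No other singleton works — e.g. {D} leaves P1 open — so {F} is the unique smallest valid adjustment set.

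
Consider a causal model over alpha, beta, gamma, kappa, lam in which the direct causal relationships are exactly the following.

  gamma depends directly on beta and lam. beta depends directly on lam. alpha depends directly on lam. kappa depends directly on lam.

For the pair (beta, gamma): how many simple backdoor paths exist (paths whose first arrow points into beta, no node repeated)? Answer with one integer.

1

A backdoor path from beta to gamma is any simple undirected path whose first edge points into beta (i.e. leaves beta via a parent).
Parents of beta: {lam}.
Enumerating:
  P1: beta <- lam -> gamma
That exhausts the simple backdoor paths. Count: 1.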